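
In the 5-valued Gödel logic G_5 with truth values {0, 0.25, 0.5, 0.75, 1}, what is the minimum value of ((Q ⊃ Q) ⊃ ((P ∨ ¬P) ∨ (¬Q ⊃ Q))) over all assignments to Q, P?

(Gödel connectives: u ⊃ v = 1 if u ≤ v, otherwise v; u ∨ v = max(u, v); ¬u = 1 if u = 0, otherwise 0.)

0.25

The minimum is attained at Q = 0, P = 0.25:
  (Q ⊃ Q): 0 ≤ 0, so result = 1
  ¬P: Gödel ¬ of 0.25 = 0 (operand ≠ 0)
  (P ∨ ¬P) = max(0.25, 0) = 0.25
  ¬Q: Gödel ¬ of 0 = 1 (operand is 0)
  (¬Q ⊃ Q): 1 > 0, so result = 0
  ((P ∨ ¬P) ∨ (¬Q ⊃ Q)) = max(0.25, 0) = 0.25
  ((Q ⊃ Q) ⊃ ((P ∨ ¬P) ∨ (¬Q ⊃ Q))): 1 > 0.25, so result = 0.25
Checking all 25 assignments confirms none give a value below 0.25.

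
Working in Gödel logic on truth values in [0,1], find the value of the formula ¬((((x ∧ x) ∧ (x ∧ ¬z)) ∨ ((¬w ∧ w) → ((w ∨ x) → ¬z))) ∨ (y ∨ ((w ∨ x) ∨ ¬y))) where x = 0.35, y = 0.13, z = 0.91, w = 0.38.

0.00

(x ∧ x) = min(0.35, 0.35) = 0.35
¬z: Gödel ¬ of 0.91 = 0 (operand ≠ 0)
(x ∧ ¬z) = min(0.35, 0) = 0
((x ∧ x) ∧ (x ∧ ¬z)) = min(0.35, 0) = 0
¬w: Gödel ¬ of 0.38 = 0 (operand ≠ 0)
(¬w ∧ w) = min(0, 0.38) = 0
(w ∨ x) = max(0.38, 0.35) = 0.38
¬z: Gödel ¬ of 0.91 = 0 (operand ≠ 0)
((w ∨ x) → ¬z): 0.38 > 0, so result = 0
((¬w ∧ w) → ((w ∨ x) → ¬z)): 0 ≤ 0, so result = 1
(((x ∧ x) ∧ (x ∧ ¬z)) ∨ ((¬w ∧ w) → ((w ∨ x) → ¬z))) = max(0, 1) = 1
(w ∨ x) = max(0.38, 0.35) = 0.38
¬y: Gödel ¬ of 0.13 = 0 (operand ≠ 0)
((w ∨ x) ∨ ¬y) = max(0.38, 0) = 0.38
(y ∨ ((w ∨ x) ∨ ¬y)) = max(0.13, 0.38) = 0.38
((((x ∧ x) ∧ (x ∧ ¬z)) ∨ ((¬w ∧ w) → ((w ∨ x) → ¬z))) ∨ (y ∨ ((w ∨ x) ∨ ¬y))) = max(1, 0.38) = 1
¬((((x ∧ x) ∧ (x ∧ ¬z)) ∨ ((¬w ∧ w) → ((w ∨ x) → ¬z))) ∨ (y ∨ ((w ∨ x) ∨ ¬y))): Gödel ¬ of 1 = 0 (operand ≠ 0)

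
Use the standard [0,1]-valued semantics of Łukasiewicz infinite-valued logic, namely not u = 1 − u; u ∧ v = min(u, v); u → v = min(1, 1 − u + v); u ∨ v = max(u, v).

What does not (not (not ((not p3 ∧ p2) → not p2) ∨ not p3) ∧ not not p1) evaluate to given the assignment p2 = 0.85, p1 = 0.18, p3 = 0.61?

0.82

not p3: Łukasiewicz ¬ gives 1 − 0.61 = 0.39
(not p3 ∧ p2) = min(0.39, 0.85) = 0.39
not p2: Łukasiewicz ¬ gives 1 − 0.85 = 0.15
((not p3 ∧ p2) → not p2): min(1, 1 − 0.39 + 0.15) = 0.76
not ((not p3 ∧ p2) → not p2): Łukasiewicz ¬ gives 1 − 0.76 = 0.24
not p3: Łukasiewicz ¬ gives 1 − 0.61 = 0.39
(not ((not p3 ∧ p2) → not p2) ∨ not p3) = max(0.24, 0.39) = 0.39
not (not ((not p3 ∧ p2) → not p2) ∨ not p3): Łukasiewicz ¬ gives 1 − 0.39 = 0.61
not p1: Łukasiewicz ¬ gives 1 − 0.18 = 0.82
not not p1: Łukasiewicz ¬ gives 1 − 0.82 = 0.18
(not (not ((not p3 ∧ p2) → not p2) ∨ not p3) ∧ not not p1) = min(0.61, 0.18) = 0.18
not (not (not ((not p3 ∧ p2) → not p2) ∨ not p3) ∧ not not p1): Łukasiewicz ¬ gives 1 − 0.18 = 0.82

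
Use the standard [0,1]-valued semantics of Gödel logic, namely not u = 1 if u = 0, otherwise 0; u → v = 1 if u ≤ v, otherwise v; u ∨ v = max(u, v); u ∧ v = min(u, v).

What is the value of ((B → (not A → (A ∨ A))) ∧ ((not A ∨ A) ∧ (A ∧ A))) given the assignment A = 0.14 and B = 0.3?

not A: Gödel ¬ of 0.14 = 0 (operand ≠ 0)
(A ∨ A) = max(0.14, 0.14) = 0.14
(not A → (A ∨ A)): 0 ≤ 0.14, so result = 1
(B → (not A → (A ∨ A))): 0.3 ≤ 1, so result = 1
not A: Gödel ¬ of 0.14 = 0 (operand ≠ 0)
(not A ∨ A) = max(0, 0.14) = 0.14
(A ∧ A) = min(0.14, 0.14) = 0.14
((not A ∨ A) ∧ (A ∧ A)) = min(0.14, 0.14) = 0.14
((B → (not A → (A ∨ A))) ∧ ((not A ∨ A) ∧ (A ∧ A))) = min(1, 0.14) = 0.14

0.14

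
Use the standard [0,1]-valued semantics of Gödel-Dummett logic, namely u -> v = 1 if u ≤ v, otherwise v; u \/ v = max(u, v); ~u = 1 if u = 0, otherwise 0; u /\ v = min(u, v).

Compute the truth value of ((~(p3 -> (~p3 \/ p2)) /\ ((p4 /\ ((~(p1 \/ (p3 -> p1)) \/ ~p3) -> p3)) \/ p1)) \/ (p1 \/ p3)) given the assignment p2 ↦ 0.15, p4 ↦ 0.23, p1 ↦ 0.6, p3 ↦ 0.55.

0.60

~p3: Gödel ¬ of 0.55 = 0 (operand ≠ 0)
(~p3 \/ p2) = max(0, 0.15) = 0.15
(p3 -> (~p3 \/ p2)): 0.55 > 0.15, so result = 0.15
~(p3 -> (~p3 \/ p2)): Gödel ¬ of 0.15 = 0 (operand ≠ 0)
(p3 -> p1): 0.55 ≤ 0.6, so result = 1
(p1 \/ (p3 -> p1)) = max(0.6, 1) = 1
~(p1 \/ (p3 -> p1)): Gödel ¬ of 1 = 0 (operand ≠ 0)
~p3: Gödel ¬ of 0.55 = 0 (operand ≠ 0)
(~(p1 \/ (p3 -> p1)) \/ ~p3) = max(0, 0) = 0
((~(p1 \/ (p3 -> p1)) \/ ~p3) -> p3): 0 ≤ 0.55, so result = 1
(p4 /\ ((~(p1 \/ (p3 -> p1)) \/ ~p3) -> p3)) = min(0.23, 1) = 0.23
((p4 /\ ((~(p1 \/ (p3 -> p1)) \/ ~p3) -> p3)) \/ p1) = max(0.23, 0.6) = 0.6
(~(p3 -> (~p3 \/ p2)) /\ ((p4 /\ ((~(p1 \/ (p3 -> p1)) \/ ~p3) -> p3)) \/ p1)) = min(0, 0.6) = 0
(p1 \/ p3) = max(0.6, 0.55) = 0.6
((~(p3 -> (~p3 \/ p2)) /\ ((p4 /\ ((~(p1 \/ (p3 -> p1)) \/ ~p3) -> p3)) \/ p1)) \/ (p1 \/ p3)) = max(0, 0.6) = 0.6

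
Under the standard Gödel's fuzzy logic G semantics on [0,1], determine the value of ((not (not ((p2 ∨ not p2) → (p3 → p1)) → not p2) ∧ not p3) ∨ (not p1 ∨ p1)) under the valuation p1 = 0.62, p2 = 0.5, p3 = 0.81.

0.62

not p2: Gödel ¬ of 0.5 = 0 (operand ≠ 0)
(p2 ∨ not p2) = max(0.5, 0) = 0.5
(p3 → p1): 0.81 > 0.62, so result = 0.62
((p2 ∨ not p2) → (p3 → p1)): 0.5 ≤ 0.62, so result = 1
not ((p2 ∨ not p2) → (p3 → p1)): Gödel ¬ of 1 = 0 (operand ≠ 0)
not p2: Gödel ¬ of 0.5 = 0 (operand ≠ 0)
(not ((p2 ∨ not p2) → (p3 → p1)) → not p2): 0 ≤ 0, so result = 1
not (not ((p2 ∨ not p2) → (p3 → p1)) → not p2): Gödel ¬ of 1 = 0 (operand ≠ 0)
not p3: Gödel ¬ of 0.81 = 0 (operand ≠ 0)
(not (not ((p2 ∨ not p2) → (p3 → p1)) → not p2) ∧ not p3) = min(0, 0) = 0
not p1: Gödel ¬ of 0.62 = 0 (operand ≠ 0)
(not p1 ∨ p1) = max(0, 0.62) = 0.62
((not (not ((p2 ∨ not p2) → (p3 → p1)) → not p2) ∧ not p3) ∨ (not p1 ∨ p1)) = max(0, 0.62) = 0.62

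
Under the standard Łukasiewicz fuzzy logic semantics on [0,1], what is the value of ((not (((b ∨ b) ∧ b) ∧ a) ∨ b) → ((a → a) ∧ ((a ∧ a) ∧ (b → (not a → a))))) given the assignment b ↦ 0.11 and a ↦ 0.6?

0.71

(b ∨ b) = max(0.11, 0.11) = 0.11
((b ∨ b) ∧ b) = min(0.11, 0.11) = 0.11
(((b ∨ b) ∧ b) ∧ a) = min(0.11, 0.6) = 0.11
not (((b ∨ b) ∧ b) ∧ a): Łukasiewicz ¬ gives 1 − 0.11 = 0.89
(not (((b ∨ b) ∧ b) ∧ a) ∨ b) = max(0.89, 0.11) = 0.89
(a → a): min(1, 1 − 0.6 + 0.6) = 1
(a ∧ a) = min(0.6, 0.6) = 0.6
not a: Łukasiewicz ¬ gives 1 − 0.6 = 0.4
(not a → a): min(1, 1 − 0.4 + 0.6) = 1
(b → (not a → a)): min(1, 1 − 0.11 + 1) = 1
((a ∧ a) ∧ (b → (not a → a))) = min(0.6, 1) = 0.6
((a → a) ∧ ((a ∧ a) ∧ (b → (not a → a)))) = min(1, 0.6) = 0.6
((not (((b ∨ b) ∧ b) ∧ a) ∨ b) → ((a → a) ∧ ((a ∧ a) ∧ (b → (not a → a))))): min(1, 1 − 0.89 + 0.6) = 0.71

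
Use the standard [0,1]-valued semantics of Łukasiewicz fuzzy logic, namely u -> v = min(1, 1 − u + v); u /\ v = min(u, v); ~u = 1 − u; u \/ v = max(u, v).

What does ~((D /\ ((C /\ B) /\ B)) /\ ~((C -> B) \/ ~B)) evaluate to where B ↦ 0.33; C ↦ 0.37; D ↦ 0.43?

(C /\ B) = min(0.37, 0.33) = 0.33
((C /\ B) /\ B) = min(0.33, 0.33) = 0.33
(D /\ ((C /\ B) /\ B)) = min(0.43, 0.33) = 0.33
(C -> B): min(1, 1 − 0.37 + 0.33) = 0.96
~B: Łukasiewicz ¬ gives 1 − 0.33 = 0.67
((C -> B) \/ ~B) = max(0.96, 0.67) = 0.96
~((C -> B) \/ ~B): Łukasiewicz ¬ gives 1 − 0.96 = 0.04
((D /\ ((C /\ B) /\ B)) /\ ~((C -> B) \/ ~B)) = min(0.33, 0.04) = 0.04
~((D /\ ((C /\ B) /\ B)) /\ ~((C -> B) \/ ~B)): Łukasiewicz ¬ gives 1 − 0.04 = 0.96

0.96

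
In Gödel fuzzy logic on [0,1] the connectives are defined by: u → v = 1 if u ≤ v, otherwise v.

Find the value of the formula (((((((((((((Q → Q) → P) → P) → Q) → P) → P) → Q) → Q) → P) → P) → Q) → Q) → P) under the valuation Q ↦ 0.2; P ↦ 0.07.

(Q → Q): 0.2 ≤ 0.2, so result = 1
((Q → Q) → P): 1 > 0.07, so result = 0.07
(((Q → Q) → P) → P): 0.07 ≤ 0.07, so result = 1
((((Q → Q) → P) → P) → Q): 1 > 0.2, so result = 0.2
(((((Q → Q) → P) → P) → Q) → P): 0.2 > 0.07, so result = 0.07
((((((Q → Q) → P) → P) → Q) → P) → P): 0.07 ≤ 0.07, so result = 1
(((((((Q → Q) → P) → P) → Q) → P) → P) → Q): 1 > 0.2, so result = 0.2
((((((((Q → Q) → P) → P) → Q) → P) → P) → Q) → Q): 0.2 ≤ 0.2, so result = 1
(((((((((Q → Q) → P) → P) → Q) → P) → P) → Q) → Q) → P): 1 > 0.07, so result = 0.07
((((((((((Q → Q) → P) → P) → Q) → P) → P) → Q) → Q) → P) → P): 0.07 ≤ 0.07, so result = 1
(((((((((((Q → Q) → P) → P) → Q) → P) → P) → Q) → Q) → P) → P) → Q): 1 > 0.2, so result = 0.2
((((((((((((Q → Q) → P) → P) → Q) → P) → P) → Q) → Q) → P) → P) → Q) → Q): 0.2 ≤ 0.2, so result = 1
(((((((((((((Q → Q) → P) → P) → Q) → P) → P) → Q) → Q) → P) → P) → Q) → Q) → P): 1 > 0.07, so result = 0.07

0.07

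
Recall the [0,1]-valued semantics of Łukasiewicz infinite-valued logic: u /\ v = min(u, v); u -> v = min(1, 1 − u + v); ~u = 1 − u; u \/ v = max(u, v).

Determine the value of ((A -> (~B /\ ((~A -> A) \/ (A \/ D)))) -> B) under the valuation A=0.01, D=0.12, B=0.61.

0.61

~B: Łukasiewicz ¬ gives 1 − 0.61 = 0.39
~A: Łukasiewicz ¬ gives 1 − 0.01 = 0.99
(~A -> A): min(1, 1 − 0.99 + 0.01) = 0.02
(A \/ D) = max(0.01, 0.12) = 0.12
((~A -> A) \/ (A \/ D)) = max(0.02, 0.12) = 0.12
(~B /\ ((~A -> A) \/ (A \/ D))) = min(0.39, 0.12) = 0.12
(A -> (~B /\ ((~A -> A) \/ (A \/ D)))): min(1, 1 − 0.01 + 0.12) = 1
((A -> (~B /\ ((~A -> A) \/ (A \/ D)))) -> B): min(1, 1 − 1 + 0.61) = 0.61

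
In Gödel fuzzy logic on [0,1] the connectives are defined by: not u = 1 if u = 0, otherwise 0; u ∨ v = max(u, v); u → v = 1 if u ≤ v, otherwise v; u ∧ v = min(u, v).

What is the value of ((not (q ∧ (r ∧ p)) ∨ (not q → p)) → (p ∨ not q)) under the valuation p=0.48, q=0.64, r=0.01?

(r ∧ p) = min(0.01, 0.48) = 0.01
(q ∧ (r ∧ p)) = min(0.64, 0.01) = 0.01
not (q ∧ (r ∧ p)): Gödel ¬ of 0.01 = 0 (operand ≠ 0)
not q: Gödel ¬ of 0.64 = 0 (operand ≠ 0)
(not q → p): 0 ≤ 0.48, so result = 1
(not (q ∧ (r ∧ p)) ∨ (not q → p)) = max(0, 1) = 1
not q: Gödel ¬ of 0.64 = 0 (operand ≠ 0)
(p ∨ not q) = max(0.48, 0) = 0.48
((not (q ∧ (r ∧ p)) ∨ (not q → p)) → (p ∨ not q)): 1 > 0.48, so result = 0.48

0.48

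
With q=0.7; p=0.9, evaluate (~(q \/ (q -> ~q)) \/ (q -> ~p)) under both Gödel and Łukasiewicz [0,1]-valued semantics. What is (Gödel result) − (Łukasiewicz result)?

Gödel evaluation:
  ~q: Gödel ¬ of 0.7 = 0 (operand ≠ 0)
  (q -> ~q): 0.7 > 0, so result = 0
  (q \/ (q -> ~q)) = max(0.7, 0) = 0.7
  ~(q \/ (q -> ~q)): Gödel ¬ of 0.7 = 0 (operand ≠ 0)
  ~p: Gödel ¬ of 0.9 = 0 (operand ≠ 0)
  (q -> ~p): 0.7 > 0, so result = 0
  (~(q \/ (q -> ~q)) \/ (q -> ~p)) = max(0, 0) = 0
  Gödel value = 0
Łukasiewicz evaluation:
  ~q: Łukasiewicz ¬ gives 1 − 0.7 = 0.3
  (q -> ~q): min(1, 1 − 0.7 + 0.3) = 0.6
  (q \/ (q -> ~q)) = max(0.7, 0.6) = 0.7
  ~(q \/ (q -> ~q)): Łukasiewicz ¬ gives 1 − 0.7 = 0.3
  ~p: Łukasiewicz ¬ gives 1 − 0.9 = 0.1
  (q -> ~p): min(1, 1 − 0.7 + 0.1) = 0.4
  (~(q \/ (q -> ~q)) \/ (q -> ~p)) = max(0.3, 0.4) = 0.4
  Łukasiewicz value = 0.4
Difference: 0 − 0.4 = -0.40

-0.40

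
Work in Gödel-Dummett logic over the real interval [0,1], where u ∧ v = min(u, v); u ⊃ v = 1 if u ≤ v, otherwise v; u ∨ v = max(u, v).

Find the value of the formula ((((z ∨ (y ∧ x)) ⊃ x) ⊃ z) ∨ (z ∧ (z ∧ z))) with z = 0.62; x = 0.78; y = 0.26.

0.62

(y ∧ x) = min(0.26, 0.78) = 0.26
(z ∨ (y ∧ x)) = max(0.62, 0.26) = 0.62
((z ∨ (y ∧ x)) ⊃ x): 0.62 ≤ 0.78, so result = 1
(((z ∨ (y ∧ x)) ⊃ x) ⊃ z): 1 > 0.62, so result = 0.62
(z ∧ z) = min(0.62, 0.62) = 0.62
(z ∧ (z ∧ z)) = min(0.62, 0.62) = 0.62
((((z ∨ (y ∧ x)) ⊃ x) ⊃ z) ∨ (z ∧ (z ∧ z))) = max(0.62, 0.62) = 0.62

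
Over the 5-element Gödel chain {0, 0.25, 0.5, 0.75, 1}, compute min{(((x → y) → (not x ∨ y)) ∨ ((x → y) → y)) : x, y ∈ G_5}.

The minimum is attained at x = 0.25, y = 0.25:
  (x → y): 0.25 ≤ 0.25, so result = 1
  not x: Gödel ¬ of 0.25 = 0 (operand ≠ 0)
  (not x ∨ y) = max(0, 0.25) = 0.25
  ((x → y) → (not x ∨ y)): 1 > 0.25, so result = 0.25
  (x → y): 0.25 ≤ 0.25, so result = 1
  ((x → y) → y): 1 > 0.25, so result = 0.25
  (((x → y) → (not x ∨ y)) ∨ ((x → y) → y)) = max(0.25, 0.25) = 0.25
Checking all 25 assignments confirms none give a value below 0.25.

0.25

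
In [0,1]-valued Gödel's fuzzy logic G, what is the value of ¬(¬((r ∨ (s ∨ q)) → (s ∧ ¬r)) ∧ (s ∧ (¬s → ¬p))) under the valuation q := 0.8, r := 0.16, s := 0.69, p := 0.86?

0.00

(s ∨ q) = max(0.69, 0.8) = 0.8
(r ∨ (s ∨ q)) = max(0.16, 0.8) = 0.8
¬r: Gödel ¬ of 0.16 = 0 (operand ≠ 0)
(s ∧ ¬r) = min(0.69, 0) = 0
((r ∨ (s ∨ q)) → (s ∧ ¬r)): 0.8 > 0, so result = 0
¬((r ∨ (s ∨ q)) → (s ∧ ¬r)): Gödel ¬ of 0 = 1 (operand is 0)
¬s: Gödel ¬ of 0.69 = 0 (operand ≠ 0)
¬p: Gödel ¬ of 0.86 = 0 (operand ≠ 0)
(¬s → ¬p): 0 ≤ 0, so result = 1
(s ∧ (¬s → ¬p)) = min(0.69, 1) = 0.69
(¬((r ∨ (s ∨ q)) → (s ∧ ¬r)) ∧ (s ∧ (¬s → ¬p))) = min(1, 0.69) = 0.69
¬(¬((r ∨ (s ∨ q)) → (s ∧ ¬r)) ∧ (s ∧ (¬s → ¬p))): Gödel ¬ of 0.69 = 0 (operand ≠ 0)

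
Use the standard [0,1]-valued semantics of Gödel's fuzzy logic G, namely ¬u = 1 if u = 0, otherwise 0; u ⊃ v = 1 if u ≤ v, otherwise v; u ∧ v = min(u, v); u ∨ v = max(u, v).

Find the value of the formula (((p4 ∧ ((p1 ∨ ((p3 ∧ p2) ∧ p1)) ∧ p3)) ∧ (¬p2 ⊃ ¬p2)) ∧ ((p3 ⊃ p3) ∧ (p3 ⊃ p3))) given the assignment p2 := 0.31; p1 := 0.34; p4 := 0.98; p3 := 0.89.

0.34

(p3 ∧ p2) = min(0.89, 0.31) = 0.31
((p3 ∧ p2) ∧ p1) = min(0.31, 0.34) = 0.31
(p1 ∨ ((p3 ∧ p2) ∧ p1)) = max(0.34, 0.31) = 0.34
((p1 ∨ ((p3 ∧ p2) ∧ p1)) ∧ p3) = min(0.34, 0.89) = 0.34
(p4 ∧ ((p1 ∨ ((p3 ∧ p2) ∧ p1)) ∧ p3)) = min(0.98, 0.34) = 0.34
¬p2: Gödel ¬ of 0.31 = 0 (operand ≠ 0)
¬p2: Gödel ¬ of 0.31 = 0 (operand ≠ 0)
(¬p2 ⊃ ¬p2): 0 ≤ 0, so result = 1
((p4 ∧ ((p1 ∨ ((p3 ∧ p2) ∧ p1)) ∧ p3)) ∧ (¬p2 ⊃ ¬p2)) = min(0.34, 1) = 0.34
(p3 ⊃ p3): 0.89 ≤ 0.89, so result = 1
(p3 ⊃ p3): 0.89 ≤ 0.89, so result = 1
((p3 ⊃ p3) ∧ (p3 ⊃ p3)) = min(1, 1) = 1
(((p4 ∧ ((p1 ∨ ((p3 ∧ p2) ∧ p1)) ∧ p3)) ∧ (¬p2 ⊃ ¬p2)) ∧ ((p3 ⊃ p3) ∧ (p3 ⊃ p3))) = min(0.34, 1) = 0.34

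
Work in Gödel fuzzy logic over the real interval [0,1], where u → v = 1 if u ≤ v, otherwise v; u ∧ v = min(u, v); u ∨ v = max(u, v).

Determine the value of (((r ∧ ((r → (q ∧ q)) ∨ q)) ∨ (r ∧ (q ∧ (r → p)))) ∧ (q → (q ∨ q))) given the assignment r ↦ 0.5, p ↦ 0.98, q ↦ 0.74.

(q ∧ q) = min(0.74, 0.74) = 0.74
(r → (q ∧ q)): 0.5 ≤ 0.74, so result = 1
((r → (q ∧ q)) ∨ q) = max(1, 0.74) = 1
(r ∧ ((r → (q ∧ q)) ∨ q)) = min(0.5, 1) = 0.5
(r → p): 0.5 ≤ 0.98, so result = 1
(q ∧ (r → p)) = min(0.74, 1) = 0.74
(r ∧ (q ∧ (r → p))) = min(0.5, 0.74) = 0.5
((r ∧ ((r → (q ∧ q)) ∨ q)) ∨ (r ∧ (q ∧ (r → p)))) = max(0.5, 0.5) = 0.5
(q ∨ q) = max(0.74, 0.74) = 0.74
(q → (q ∨ q)): 0.74 ≤ 0.74, so result = 1
(((r ∧ ((r → (q ∧ q)) ∨ q)) ∨ (r ∧ (q ∧ (r → p)))) ∧ (q → (q ∨ q))) = min(0.5, 1) = 0.5

0.50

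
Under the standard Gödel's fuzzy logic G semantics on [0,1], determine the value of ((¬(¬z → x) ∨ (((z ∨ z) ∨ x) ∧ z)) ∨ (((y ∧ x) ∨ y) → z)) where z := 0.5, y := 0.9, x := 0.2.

¬z: Gödel ¬ of 0.5 = 0 (operand ≠ 0)
(¬z → x): 0 ≤ 0.2, so result = 1
¬(¬z → x): Gödel ¬ of 1 = 0 (operand ≠ 0)
(z ∨ z) = max(0.5, 0.5) = 0.5
((z ∨ z) ∨ x) = max(0.5, 0.2) = 0.5
(((z ∨ z) ∨ x) ∧ z) = min(0.5, 0.5) = 0.5
(¬(¬z → x) ∨ (((z ∨ z) ∨ x) ∧ z)) = max(0, 0.5) = 0.5
(y ∧ x) = min(0.9, 0.2) = 0.2
((y ∧ x) ∨ y) = max(0.2, 0.9) = 0.9
(((y ∧ x) ∨ y) → z): 0.9 > 0.5, so result = 0.5
((¬(¬z → x) ∨ (((z ∨ z) ∨ x) ∧ z)) ∨ (((y ∧ x) ∨ y) → z)) = max(0.5, 0.5) = 0.5

0.50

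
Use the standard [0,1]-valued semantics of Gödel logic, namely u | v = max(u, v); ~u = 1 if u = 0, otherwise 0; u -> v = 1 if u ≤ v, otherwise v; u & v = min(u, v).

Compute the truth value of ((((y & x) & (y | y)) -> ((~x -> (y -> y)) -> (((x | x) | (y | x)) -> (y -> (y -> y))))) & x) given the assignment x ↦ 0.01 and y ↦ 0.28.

0.01

(y & x) = min(0.28, 0.01) = 0.01
(y | y) = max(0.28, 0.28) = 0.28
((y & x) & (y | y)) = min(0.01, 0.28) = 0.01
~x: Gödel ¬ of 0.01 = 0 (operand ≠ 0)
(y -> y): 0.28 ≤ 0.28, so result = 1
(~x -> (y -> y)): 0 ≤ 1, so result = 1
(x | x) = max(0.01, 0.01) = 0.01
(y | x) = max(0.28, 0.01) = 0.28
((x | x) | (y | x)) = max(0.01, 0.28) = 0.28
(y -> y): 0.28 ≤ 0.28, so result = 1
(y -> (y -> y)): 0.28 ≤ 1, so result = 1
(((x | x) | (y | x)) -> (y -> (y -> y))): 0.28 ≤ 1, so result = 1
((~x -> (y -> y)) -> (((x | x) | (y | x)) -> (y -> (y -> y)))): 1 ≤ 1, so result = 1
(((y & x) & (y | y)) -> ((~x -> (y -> y)) -> (((x | x) | (y | x)) -> (y -> (y -> y))))): 0.01 ≤ 1, so result = 1
((((y & x) & (y | y)) -> ((~x -> (y -> y)) -> (((x | x) | (y | x)) -> (y -> (y -> y))))) & x) = min(1, 0.01) = 0.01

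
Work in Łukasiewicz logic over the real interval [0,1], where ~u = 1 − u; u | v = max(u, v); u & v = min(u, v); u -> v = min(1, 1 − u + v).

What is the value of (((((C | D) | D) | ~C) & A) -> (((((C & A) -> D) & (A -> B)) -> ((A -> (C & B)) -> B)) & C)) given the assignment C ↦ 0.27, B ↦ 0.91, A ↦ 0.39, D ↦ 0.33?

0.88

(C | D) = max(0.27, 0.33) = 0.33
((C | D) | D) = max(0.33, 0.33) = 0.33
~C: Łukasiewicz ¬ gives 1 − 0.27 = 0.73
(((C | D) | D) | ~C) = max(0.33, 0.73) = 0.73
((((C | D) | D) | ~C) & A) = min(0.73, 0.39) = 0.39
(C & A) = min(0.27, 0.39) = 0.27
((C & A) -> D): min(1, 1 − 0.27 + 0.33) = 1
(A -> B): min(1, 1 − 0.39 + 0.91) = 1
(((C & A) -> D) & (A -> B)) = min(1, 1) = 1
(C & B) = min(0.27, 0.91) = 0.27
(A -> (C & B)): min(1, 1 − 0.39 + 0.27) = 0.88
((A -> (C & B)) -> B): min(1, 1 − 0.88 + 0.91) = 1
((((C & A) -> D) & (A -> B)) -> ((A -> (C & B)) -> B)): min(1, 1 − 1 + 1) = 1
(((((C & A) -> D) & (A -> B)) -> ((A -> (C & B)) -> B)) & C) = min(1, 0.27) = 0.27
(((((C | D) | D) | ~C) & A) -> (((((C & A) -> D) & (A -> B)) -> ((A -> (C & B)) -> B)) & C)): min(1, 1 − 0.39 + 0.27) = 0.88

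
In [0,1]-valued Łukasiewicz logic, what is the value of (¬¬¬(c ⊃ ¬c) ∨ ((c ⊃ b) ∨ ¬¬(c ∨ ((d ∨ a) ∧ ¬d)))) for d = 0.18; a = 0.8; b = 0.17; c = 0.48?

¬c: Łukasiewicz ¬ gives 1 − 0.48 = 0.52
(c ⊃ ¬c): min(1, 1 − 0.48 + 0.52) = 1
¬(c ⊃ ¬c): Łukasiewicz ¬ gives 1 − 1 = 0
¬¬(c ⊃ ¬c): Łukasiewicz ¬ gives 1 − 0 = 1
¬¬¬(c ⊃ ¬c): Łukasiewicz ¬ gives 1 − 1 = 0
(c ⊃ b): min(1, 1 − 0.48 + 0.17) = 0.69
(d ∨ a) = max(0.18, 0.8) = 0.8
¬d: Łukasiewicz ¬ gives 1 − 0.18 = 0.82
((d ∨ a) ∧ ¬d) = min(0.8, 0.82) = 0.8
(c ∨ ((d ∨ a) ∧ ¬d)) = max(0.48, 0.8) = 0.8
¬(c ∨ ((d ∨ a) ∧ ¬d)): Łukasiewicz ¬ gives 1 − 0.8 = 0.2
¬¬(c ∨ ((d ∨ a) ∧ ¬d)): Łukasiewicz ¬ gives 1 − 0.2 = 0.8
((c ⊃ b) ∨ ¬¬(c ∨ ((d ∨ a) ∧ ¬d))) = max(0.69, 0.8) = 0.8
(¬¬¬(c ⊃ ¬c) ∨ ((c ⊃ b) ∨ ¬¬(c ∨ ((d ∨ a) ∧ ¬d)))) = max(0, 0.8) = 0.8

0.80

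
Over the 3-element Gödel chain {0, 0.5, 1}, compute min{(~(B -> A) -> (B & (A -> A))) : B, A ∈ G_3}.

0.50

The minimum is attained at B = 0.5, A = 0:
  (B -> A): 0.5 > 0, so result = 0
  ~(B -> A): Gödel ¬ of 0 = 1 (operand is 0)
  (A -> A): 0 ≤ 0, so result = 1
  (B & (A -> A)) = min(0.5, 1) = 0.5
  (~(B -> A) -> (B & (A -> A))): 1 > 0.5, so result = 0.5
Checking all 9 assignments confirms none give a value below 0.50.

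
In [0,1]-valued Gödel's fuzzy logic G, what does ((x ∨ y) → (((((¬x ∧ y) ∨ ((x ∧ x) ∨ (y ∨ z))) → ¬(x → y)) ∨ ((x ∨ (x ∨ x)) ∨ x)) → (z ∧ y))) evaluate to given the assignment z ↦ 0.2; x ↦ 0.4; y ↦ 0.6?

(x ∨ y) = max(0.4, 0.6) = 0.6
¬x: Gödel ¬ of 0.4 = 0 (operand ≠ 0)
(¬x ∧ y) = min(0, 0.6) = 0
(x ∧ x) = min(0.4, 0.4) = 0.4
(y ∨ z) = max(0.6, 0.2) = 0.6
((x ∧ x) ∨ (y ∨ z)) = max(0.4, 0.6) = 0.6
((¬x ∧ y) ∨ ((x ∧ x) ∨ (y ∨ z))) = max(0, 0.6) = 0.6
(x → y): 0.4 ≤ 0.6, so result = 1
¬(x → y): Gödel ¬ of 1 = 0 (operand ≠ 0)
(((¬x ∧ y) ∨ ((x ∧ x) ∨ (y ∨ z))) → ¬(x → y)): 0.6 > 0, so result = 0
(x ∨ x) = max(0.4, 0.4) = 0.4
(x ∨ (x ∨ x)) = max(0.4, 0.4) = 0.4
((x ∨ (x ∨ x)) ∨ x) = max(0.4, 0.4) = 0.4
((((¬x ∧ y) ∨ ((x ∧ x) ∨ (y ∨ z))) → ¬(x → y)) ∨ ((x ∨ (x ∨ x)) ∨ x)) = max(0, 0.4) = 0.4
(z ∧ y) = min(0.2, 0.6) = 0.2
(((((¬x ∧ y) ∨ ((x ∧ x) ∨ (y ∨ z))) → ¬(x → y)) ∨ ((x ∨ (x ∨ x)) ∨ x)) → (z ∧ y)): 0.4 > 0.2, so result = 0.2
((x ∨ y) → (((((¬x ∧ y) ∨ ((x ∧ x) ∨ (y ∨ z))) → ¬(x → y)) ∨ ((x ∨ (x ∨ x)) ∨ x)) → (z ∧ y))): 0.6 > 0.2, so result = 0.2

0.20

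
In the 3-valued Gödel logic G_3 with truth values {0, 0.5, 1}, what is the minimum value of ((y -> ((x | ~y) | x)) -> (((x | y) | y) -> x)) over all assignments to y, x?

1.00

Every assignment gives 1. For instance at y = 0, x = 0:
  ~y: Gödel ¬ of 0 = 1 (operand is 0)
  (x | ~y) = max(0, 1) = 1
  ((x | ~y) | x) = max(1, 0) = 1
  (y -> ((x | ~y) | x)): 0 ≤ 1, so result = 1
  (x | y) = max(0, 0) = 0
  ((x | y) | y) = max(0, 0) = 0
  (((x | y) | y) -> x): 0 ≤ 0, so result = 1
  ((y -> ((x | ~y) | x)) -> (((x | y) | y) -> x)): 1 ≤ 1, so result = 1
All 9 assignments give value 1 — the formula is a G_3-tautology.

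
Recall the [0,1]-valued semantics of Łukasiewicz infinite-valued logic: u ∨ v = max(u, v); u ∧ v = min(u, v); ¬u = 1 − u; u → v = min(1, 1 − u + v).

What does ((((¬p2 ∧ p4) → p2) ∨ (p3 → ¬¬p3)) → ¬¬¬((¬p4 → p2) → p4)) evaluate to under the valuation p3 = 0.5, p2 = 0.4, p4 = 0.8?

¬p2: Łukasiewicz ¬ gives 1 − 0.4 = 0.6
(¬p2 ∧ p4) = min(0.6, 0.8) = 0.6
((¬p2 ∧ p4) → p2): min(1, 1 − 0.6 + 0.4) = 0.8
¬p3: Łukasiewicz ¬ gives 1 − 0.5 = 0.5
¬¬p3: Łukasiewicz ¬ gives 1 − 0.5 = 0.5
(p3 → ¬¬p3): min(1, 1 − 0.5 + 0.5) = 1
(((¬p2 ∧ p4) → p2) ∨ (p3 → ¬¬p3)) = max(0.8, 1) = 1
¬p4: Łukasiewicz ¬ gives 1 − 0.8 = 0.2
(¬p4 → p2): min(1, 1 − 0.2 + 0.4) = 1
((¬p4 → p2) → p4): min(1, 1 − 1 + 0.8) = 0.8
¬((¬p4 → p2) → p4): Łukasiewicz ¬ gives 1 − 0.8 = 0.2
¬¬((¬p4 → p2) → p4): Łukasiewicz ¬ gives 1 − 0.2 = 0.8
¬¬¬((¬p4 → p2) → p4): Łukasiewicz ¬ gives 1 − 0.8 = 0.2
((((¬p2 ∧ p4) → p2) ∨ (p3 → ¬¬p3)) → ¬¬¬((¬p4 → p2) → p4)): min(1, 1 − 1 + 0.2) = 0.2

0.20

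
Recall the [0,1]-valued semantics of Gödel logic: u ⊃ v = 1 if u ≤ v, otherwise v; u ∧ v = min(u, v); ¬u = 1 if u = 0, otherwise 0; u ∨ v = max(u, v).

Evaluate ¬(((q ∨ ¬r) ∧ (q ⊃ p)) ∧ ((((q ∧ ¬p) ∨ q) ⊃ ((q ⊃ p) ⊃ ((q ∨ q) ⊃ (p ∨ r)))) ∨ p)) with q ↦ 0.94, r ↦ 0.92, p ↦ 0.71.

¬r: Gödel ¬ of 0.92 = 0 (operand ≠ 0)
(q ∨ ¬r) = max(0.94, 0) = 0.94
(q ⊃ p): 0.94 > 0.71, so result = 0.71
((q ∨ ¬r) ∧ (q ⊃ p)) = min(0.94, 0.71) = 0.71
¬p: Gödel ¬ of 0.71 = 0 (operand ≠ 0)
(q ∧ ¬p) = min(0.94, 0) = 0
((q ∧ ¬p) ∨ q) = max(0, 0.94) = 0.94
(q ⊃ p): 0.94 > 0.71, so result = 0.71
(q ∨ q) = max(0.94, 0.94) = 0.94
(p ∨ r) = max(0.71, 0.92) = 0.92
((q ∨ q) ⊃ (p ∨ r)): 0.94 > 0.92, so result = 0.92
((q ⊃ p) ⊃ ((q ∨ q) ⊃ (p ∨ r))): 0.71 ≤ 0.92, so result = 1
(((q ∧ ¬p) ∨ q) ⊃ ((q ⊃ p) ⊃ ((q ∨ q) ⊃ (p ∨ r)))): 0.94 ≤ 1, so result = 1
((((q ∧ ¬p) ∨ q) ⊃ ((q ⊃ p) ⊃ ((q ∨ q) ⊃ (p ∨ r)))) ∨ p) = max(1, 0.71) = 1
(((q ∨ ¬r) ∧ (q ⊃ p)) ∧ ((((q ∧ ¬p) ∨ q) ⊃ ((q ⊃ p) ⊃ ((q ∨ q) ⊃ (p ∨ r)))) ∨ p)) = min(0.71, 1) = 0.71
¬(((q ∨ ¬r) ∧ (q ⊃ p)) ∧ ((((q ∧ ¬p) ∨ q) ⊃ ((q ⊃ p) ⊃ ((q ∨ q) ⊃ (p ∨ r)))) ∨ p)): Gödel ¬ of 0.71 = 0 (operand ≠ 0)

0.00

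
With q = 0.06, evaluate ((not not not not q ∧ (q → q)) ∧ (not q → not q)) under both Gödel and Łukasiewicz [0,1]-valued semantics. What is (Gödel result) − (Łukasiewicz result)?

0.94

Gödel evaluation:
  not q: Gödel ¬ of 0.06 = 0 (operand ≠ 0)
  not not q: Gödel ¬ of 0 = 1 (operand is 0)
  not not not q: Gödel ¬ of 1 = 0 (operand ≠ 0)
  not not not not q: Gödel ¬ of 0 = 1 (operand is 0)
  (q → q): 0.06 ≤ 0.06, so result = 1
  (not not not not q ∧ (q → q)) = min(1, 1) = 1
  not q: Gödel ¬ of 0.06 = 0 (operand ≠ 0)
  not q: Gödel ¬ of 0.06 = 0 (operand ≠ 0)
  (not q → not q): 0 ≤ 0, so result = 1
  ((not not not not q ∧ (q → q)) ∧ (not q → not q)) = min(1, 1) = 1
  Gödel value = 1
Łukasiewicz evaluation:
  not q: Łukasiewicz ¬ gives 1 − 0.06 = 0.94
  not not q: Łukasiewicz ¬ gives 1 − 0.94 = 0.06
  not not not q: Łukasiewicz ¬ gives 1 − 0.06 = 0.94
  not not not not q: Łukasiewicz ¬ gives 1 − 0.94 = 0.06
  (q → q): min(1, 1 − 0.06 + 0.06) = 1
  (not not not not q ∧ (q → q)) = min(0.06, 1) = 0.06
  not q: Łukasiewicz ¬ gives 1 − 0.06 = 0.94
  not q: Łukasiewicz ¬ gives 1 − 0.06 = 0.94
  (not q → not q): min(1, 1 − 0.94 + 0.94) = 1
  ((not not not not q ∧ (q → q)) ∧ (not q → not q)) = min(0.06, 1) = 0.06
  Łukasiewicz value = 0.06
Difference: 1 − 0.06 = 0.94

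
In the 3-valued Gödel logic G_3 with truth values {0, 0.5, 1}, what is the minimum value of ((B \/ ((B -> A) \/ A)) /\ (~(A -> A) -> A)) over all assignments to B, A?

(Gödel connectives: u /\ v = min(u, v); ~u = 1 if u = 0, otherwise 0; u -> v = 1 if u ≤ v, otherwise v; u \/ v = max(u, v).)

The minimum is attained at B = 0.5, A = 0:
  (B -> A): 0.5 > 0, so result = 0
  ((B -> A) \/ A) = max(0, 0) = 0
  (B \/ ((B -> A) \/ A)) = max(0.5, 0) = 0.5
  (A -> A): 0 ≤ 0, so result = 1
  ~(A -> A): Gödel ¬ of 1 = 0 (operand ≠ 0)
  (~(A -> A) -> A): 0 ≤ 0, so result = 1
  ((B \/ ((B -> A) \/ A)) /\ (~(A -> A) -> A)) = min(0.5, 1) = 0.5
Checking all 9 assignments confirms none give a value below 0.50.

0.50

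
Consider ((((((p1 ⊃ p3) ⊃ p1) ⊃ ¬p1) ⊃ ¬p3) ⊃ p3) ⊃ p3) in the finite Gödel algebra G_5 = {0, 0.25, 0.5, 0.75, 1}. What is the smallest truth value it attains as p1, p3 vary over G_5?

0.25

The minimum is attained at p1 = 0, p3 = 0.25:
  (p1 ⊃ p3): 0 ≤ 0.25, so result = 1
  ((p1 ⊃ p3) ⊃ p1): 1 > 0, so result = 0
  ¬p1: Gödel ¬ of 0 = 1 (operand is 0)
  (((p1 ⊃ p3) ⊃ p1) ⊃ ¬p1): 0 ≤ 1, so result = 1
  ¬p3: Gödel ¬ of 0.25 = 0 (operand ≠ 0)
  ((((p1 ⊃ p3) ⊃ p1) ⊃ ¬p1) ⊃ ¬p3): 1 > 0, so result = 0
  (((((p1 ⊃ p3) ⊃ p1) ⊃ ¬p1) ⊃ ¬p3) ⊃ p3): 0 ≤ 0.25, so result = 1
  ((((((p1 ⊃ p3) ⊃ p1) ⊃ ¬p1) ⊃ ¬p3) ⊃ p3) ⊃ p3): 1 > 0.25, so result = 0.25
Checking all 25 assignments confirms none give a value below 0.25.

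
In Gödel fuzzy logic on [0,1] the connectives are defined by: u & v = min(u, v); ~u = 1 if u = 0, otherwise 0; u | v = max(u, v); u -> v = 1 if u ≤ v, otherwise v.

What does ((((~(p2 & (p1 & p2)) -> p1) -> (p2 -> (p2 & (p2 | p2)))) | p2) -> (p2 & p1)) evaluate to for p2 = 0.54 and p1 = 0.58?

0.54

(p1 & p2) = min(0.58, 0.54) = 0.54
(p2 & (p1 & p2)) = min(0.54, 0.54) = 0.54
~(p2 & (p1 & p2)): Gödel ¬ of 0.54 = 0 (operand ≠ 0)
(~(p2 & (p1 & p2)) -> p1): 0 ≤ 0.58, so result = 1
(p2 | p2) = max(0.54, 0.54) = 0.54
(p2 & (p2 | p2)) = min(0.54, 0.54) = 0.54
(p2 -> (p2 & (p2 | p2))): 0.54 ≤ 0.54, so result = 1
((~(p2 & (p1 & p2)) -> p1) -> (p2 -> (p2 & (p2 | p2)))): 1 ≤ 1, so result = 1
(((~(p2 & (p1 & p2)) -> p1) -> (p2 -> (p2 & (p2 | p2)))) | p2) = max(1, 0.54) = 1
(p2 & p1) = min(0.54, 0.58) = 0.54
((((~(p2 & (p1 & p2)) -> p1) -> (p2 -> (p2 & (p2 | p2)))) | p2) -> (p2 & p1)): 1 > 0.54, so result = 0.54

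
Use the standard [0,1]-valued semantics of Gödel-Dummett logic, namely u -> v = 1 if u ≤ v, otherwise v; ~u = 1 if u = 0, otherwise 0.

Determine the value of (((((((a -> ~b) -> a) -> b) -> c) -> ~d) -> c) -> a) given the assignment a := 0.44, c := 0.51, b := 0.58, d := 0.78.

0.44

~b: Gödel ¬ of 0.58 = 0 (operand ≠ 0)
(a -> ~b): 0.44 > 0, so result = 0
((a -> ~b) -> a): 0 ≤ 0.44, so result = 1
(((a -> ~b) -> a) -> b): 1 > 0.58, so result = 0.58
((((a -> ~b) -> a) -> b) -> c): 0.58 > 0.51, so result = 0.51
~d: Gödel ¬ of 0.78 = 0 (operand ≠ 0)
(((((a -> ~b) -> a) -> b) -> c) -> ~d): 0.51 > 0, so result = 0
((((((a -> ~b) -> a) -> b) -> c) -> ~d) -> c): 0 ≤ 0.51, so result = 1
(((((((a -> ~b) -> a) -> b) -> c) -> ~d) -> c) -> a): 1 > 0.44, so result = 0.44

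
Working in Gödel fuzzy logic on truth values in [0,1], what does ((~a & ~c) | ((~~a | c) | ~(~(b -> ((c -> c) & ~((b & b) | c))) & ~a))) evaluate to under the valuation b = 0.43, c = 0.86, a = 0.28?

1.00

~a: Gödel ¬ of 0.28 = 0 (operand ≠ 0)
~c: Gödel ¬ of 0.86 = 0 (operand ≠ 0)
(~a & ~c) = min(0, 0) = 0
~a: Gödel ¬ of 0.28 = 0 (operand ≠ 0)
~~a: Gödel ¬ of 0 = 1 (operand is 0)
(~~a | c) = max(1, 0.86) = 1
(c -> c): 0.86 ≤ 0.86, so result = 1
(b & b) = min(0.43, 0.43) = 0.43
((b & b) | c) = max(0.43, 0.86) = 0.86
~((b & b) | c): Gödel ¬ of 0.86 = 0 (operand ≠ 0)
((c -> c) & ~((b & b) | c)) = min(1, 0) = 0
(b -> ((c -> c) & ~((b & b) | c))): 0.43 > 0, so result = 0
~(b -> ((c -> c) & ~((b & b) | c))): Gödel ¬ of 0 = 1 (operand is 0)
~a: Gödel ¬ of 0.28 = 0 (operand ≠ 0)
(~(b -> ((c -> c) & ~((b & b) | c))) & ~a) = min(1, 0) = 0
~(~(b -> ((c -> c) & ~((b & b) | c))) & ~a): Gödel ¬ of 0 = 1 (operand is 0)
((~~a | c) | ~(~(b -> ((c -> c) & ~((b & b) | c))) & ~a)) = max(1, 1) = 1
((~a & ~c) | ((~~a | c) | ~(~(b -> ((c -> c) & ~((b & b) | c))) & ~a))) = max(0, 1) = 1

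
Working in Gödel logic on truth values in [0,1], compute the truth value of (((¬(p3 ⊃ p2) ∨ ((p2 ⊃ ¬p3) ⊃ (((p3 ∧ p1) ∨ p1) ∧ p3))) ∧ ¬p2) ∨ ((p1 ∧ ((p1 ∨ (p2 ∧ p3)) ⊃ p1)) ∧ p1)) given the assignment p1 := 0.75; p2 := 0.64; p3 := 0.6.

(p3 ⊃ p2): 0.6 ≤ 0.64, so result = 1
¬(p3 ⊃ p2): Gödel ¬ of 1 = 0 (operand ≠ 0)
¬p3: Gödel ¬ of 0.6 = 0 (operand ≠ 0)
(p2 ⊃ ¬p3): 0.64 > 0, so result = 0
(p3 ∧ p1) = min(0.6, 0.75) = 0.6
((p3 ∧ p1) ∨ p1) = max(0.6, 0.75) = 0.75
(((p3 ∧ p1) ∨ p1) ∧ p3) = min(0.75, 0.6) = 0.6
((p2 ⊃ ¬p3) ⊃ (((p3 ∧ p1) ∨ p1) ∧ p3)): 0 ≤ 0.6, so result = 1
(¬(p3 ⊃ p2) ∨ ((p2 ⊃ ¬p3) ⊃ (((p3 ∧ p1) ∨ p1) ∧ p3))) = max(0, 1) = 1
¬p2: Gödel ¬ of 0.64 = 0 (operand ≠ 0)
((¬(p3 ⊃ p2) ∨ ((p2 ⊃ ¬p3) ⊃ (((p3 ∧ p1) ∨ p1) ∧ p3))) ∧ ¬p2) = min(1, 0) = 0
(p2 ∧ p3) = min(0.64, 0.6) = 0.6
(p1 ∨ (p2 ∧ p3)) = max(0.75, 0.6) = 0.75
((p1 ∨ (p2 ∧ p3)) ⊃ p1): 0.75 ≤ 0.75, so result = 1
(p1 ∧ ((p1 ∨ (p2 ∧ p3)) ⊃ p1)) = min(0.75, 1) = 0.75
((p1 ∧ ((p1 ∨ (p2 ∧ p3)) ⊃ p1)) ∧ p1) = min(0.75, 0.75) = 0.75
(((¬(p3 ⊃ p2) ∨ ((p2 ⊃ ¬p3) ⊃ (((p3 ∧ p1) ∨ p1) ∧ p3))) ∧ ¬p2) ∨ ((p1 ∧ ((p1 ∨ (p2 ∧ p3)) ⊃ p1)) ∧ p1)) = max(0, 0.75) = 0.75

0.75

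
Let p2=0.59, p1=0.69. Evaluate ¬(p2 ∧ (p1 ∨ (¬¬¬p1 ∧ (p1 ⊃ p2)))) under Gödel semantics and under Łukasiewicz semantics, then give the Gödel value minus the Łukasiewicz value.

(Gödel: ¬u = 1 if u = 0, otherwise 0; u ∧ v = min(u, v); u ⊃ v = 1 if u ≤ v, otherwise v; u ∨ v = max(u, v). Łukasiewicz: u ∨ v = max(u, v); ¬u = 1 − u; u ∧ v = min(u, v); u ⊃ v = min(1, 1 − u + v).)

Gödel evaluation:
  ¬p1: Gödel ¬ of 0.69 = 0 (operand ≠ 0)
  ¬¬p1: Gödel ¬ of 0 = 1 (operand is 0)
  ¬¬¬p1: Gödel ¬ of 1 = 0 (operand ≠ 0)
  (p1 ⊃ p2): 0.69 > 0.59, so result = 0.59
  (¬¬¬p1 ∧ (p1 ⊃ p2)) = min(0, 0.59) = 0
  (p1 ∨ (¬¬¬p1 ∧ (p1 ⊃ p2))) = max(0.69, 0) = 0.69
  (p2 ∧ (p1 ∨ (¬¬¬p1 ∧ (p1 ⊃ p2)))) = min(0.59, 0.69) = 0.59
  ¬(p2 ∧ (p1 ∨ (¬¬¬p1 ∧ (p1 ⊃ p2)))): Gödel ¬ of 0.59 = 0 (operand ≠ 0)
  Gödel value = 0
Łukasiewicz evaluation:
  ¬p1: Łukasiewicz ¬ gives 1 − 0.69 = 0.31
  ¬¬p1: Łukasiewicz ¬ gives 1 − 0.31 = 0.69
  ¬¬¬p1: Łukasiewicz ¬ gives 1 − 0.69 = 0.31
  (p1 ⊃ p2): min(1, 1 − 0.69 + 0.59) = 0.9
  (¬¬¬p1 ∧ (p1 ⊃ p2)) = min(0.31, 0.9) = 0.31
  (p1 ∨ (¬¬¬p1 ∧ (p1 ⊃ p2))) = max(0.69, 0.31) = 0.69
  (p2 ∧ (p1 ∨ (¬¬¬p1 ∧ (p1 ⊃ p2)))) = min(0.59, 0.69) = 0.59
  ¬(p2 ∧ (p1 ∨ (¬¬¬p1 ∧ (p1 ⊃ p2)))): Łukasiewicz ¬ gives 1 − 0.59 = 0.41
  Łukasiewicz value = 0.41
Difference: 0 − 0.41 = -0.41

-0.41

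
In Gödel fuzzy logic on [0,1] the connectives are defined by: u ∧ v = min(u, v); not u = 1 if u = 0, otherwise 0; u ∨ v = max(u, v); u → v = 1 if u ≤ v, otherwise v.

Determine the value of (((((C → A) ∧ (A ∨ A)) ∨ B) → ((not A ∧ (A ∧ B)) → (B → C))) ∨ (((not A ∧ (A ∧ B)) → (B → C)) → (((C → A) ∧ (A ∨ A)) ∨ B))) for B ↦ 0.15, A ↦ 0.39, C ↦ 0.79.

1.00

(C → A): 0.79 > 0.39, so result = 0.39
(A ∨ A) = max(0.39, 0.39) = 0.39
((C → A) ∧ (A ∨ A)) = min(0.39, 0.39) = 0.39
(((C → A) ∧ (A ∨ A)) ∨ B) = max(0.39, 0.15) = 0.39
not A: Gödel ¬ of 0.39 = 0 (operand ≠ 0)
(A ∧ B) = min(0.39, 0.15) = 0.15
(not A ∧ (A ∧ B)) = min(0, 0.15) = 0
(B → C): 0.15 ≤ 0.79, so result = 1
((not A ∧ (A ∧ B)) → (B → C)): 0 ≤ 1, so result = 1
((((C → A) ∧ (A ∨ A)) ∨ B) → ((not A ∧ (A ∧ B)) → (B → C))): 0.39 ≤ 1, so result = 1
not A: Gödel ¬ of 0.39 = 0 (operand ≠ 0)
(A ∧ B) = min(0.39, 0.15) = 0.15
(not A ∧ (A ∧ B)) = min(0, 0.15) = 0
(B → C): 0.15 ≤ 0.79, so result = 1
((not A ∧ (A ∧ B)) → (B → C)): 0 ≤ 1, so result = 1
(C → A): 0.79 > 0.39, so result = 0.39
(A ∨ A) = max(0.39, 0.39) = 0.39
((C → A) ∧ (A ∨ A)) = min(0.39, 0.39) = 0.39
(((C → A) ∧ (A ∨ A)) ∨ B) = max(0.39, 0.15) = 0.39
(((not A ∧ (A ∧ B)) → (B → C)) → (((C → A) ∧ (A ∨ A)) ∨ B)): 1 > 0.39, so result = 0.39
(((((C → A) ∧ (A ∨ A)) ∨ B) → ((not A ∧ (A ∧ B)) → (B → C))) ∨ (((not A ∧ (A ∧ B)) → (B → C)) → (((C → A) ∧ (A ∨ A)) ∨ B))) = max(1, 0.39) = 1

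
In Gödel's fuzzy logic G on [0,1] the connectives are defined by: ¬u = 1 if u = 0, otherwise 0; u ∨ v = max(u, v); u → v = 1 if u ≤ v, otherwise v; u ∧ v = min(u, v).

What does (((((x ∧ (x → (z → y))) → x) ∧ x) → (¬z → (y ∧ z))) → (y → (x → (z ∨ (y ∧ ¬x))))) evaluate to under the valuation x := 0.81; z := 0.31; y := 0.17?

1.00

(z → y): 0.31 > 0.17, so result = 0.17
(x → (z → y)): 0.81 > 0.17, so result = 0.17
(x ∧ (x → (z → y))) = min(0.81, 0.17) = 0.17
((x ∧ (x → (z → y))) → x): 0.17 ≤ 0.81, so result = 1
(((x ∧ (x → (z → y))) → x) ∧ x) = min(1, 0.81) = 0.81
¬z: Gödel ¬ of 0.31 = 0 (operand ≠ 0)
(y ∧ z) = min(0.17, 0.31) = 0.17
(¬z → (y ∧ z)): 0 ≤ 0.17, so result = 1
((((x ∧ (x → (z → y))) → x) ∧ x) → (¬z → (y ∧ z))): 0.81 ≤ 1, so result = 1
¬x: Gödel ¬ of 0.81 = 0 (operand ≠ 0)
(y ∧ ¬x) = min(0.17, 0) = 0
(z ∨ (y ∧ ¬x)) = max(0.31, 0) = 0.31
(x → (z ∨ (y ∧ ¬x))): 0.81 > 0.31, so result = 0.31
(y → (x → (z ∨ (y ∧ ¬x)))): 0.17 ≤ 0.31, so result = 1
(((((x ∧ (x → (z → y))) → x) ∧ x) → (¬z → (y ∧ z))) → (y → (x → (z ∨ (y ∧ ¬x))))): 1 ≤ 1, so result = 1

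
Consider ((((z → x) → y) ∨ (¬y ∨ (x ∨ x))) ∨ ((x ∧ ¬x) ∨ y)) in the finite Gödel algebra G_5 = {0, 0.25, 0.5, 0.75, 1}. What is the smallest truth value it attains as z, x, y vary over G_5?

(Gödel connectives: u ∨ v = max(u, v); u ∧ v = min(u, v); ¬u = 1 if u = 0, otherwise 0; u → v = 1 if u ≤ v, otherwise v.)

The minimum is attained at z = 0, x = 0, y = 0.25:
  (z → x): 0 ≤ 0, so result = 1
  ((z → x) → y): 1 > 0.25, so result = 0.25
  ¬y: Gödel ¬ of 0.25 = 0 (operand ≠ 0)
  (x ∨ x) = max(0, 0) = 0
  (¬y ∨ (x ∨ x)) = max(0, 0) = 0
  (((z → x) → y) ∨ (¬y ∨ (x ∨ x))) = max(0.25, 0) = 0.25
  ¬x: Gödel ¬ of 0 = 1 (operand is 0)
  (x ∧ ¬x) = min(0, 1) = 0
  ((x ∧ ¬x) ∨ y) = max(0, 0.25) = 0.25
  ((((z → x) → y) ∨ (¬y ∨ (x ∨ x))) ∨ ((x ∧ ¬x) ∨ y)) = max(0.25, 0.25) = 0.25
Checking all 125 assignments confirms none give a value below 0.25.

0.25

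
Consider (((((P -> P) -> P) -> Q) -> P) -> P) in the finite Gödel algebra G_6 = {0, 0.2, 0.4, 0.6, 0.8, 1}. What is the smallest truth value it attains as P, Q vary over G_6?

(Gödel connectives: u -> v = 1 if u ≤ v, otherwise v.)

0.20

The minimum is attained at P = 0.2, Q = 0:
  (P -> P): 0.2 ≤ 0.2, so result = 1
  ((P -> P) -> P): 1 > 0.2, so result = 0.2
  (((P -> P) -> P) -> Q): 0.2 > 0, so result = 0
  ((((P -> P) -> P) -> Q) -> P): 0 ≤ 0.2, so result = 1
  (((((P -> P) -> P) -> Q) -> P) -> P): 1 > 0.2, so result = 0.2
Checking all 36 assignments confirms none give a value below 0.20.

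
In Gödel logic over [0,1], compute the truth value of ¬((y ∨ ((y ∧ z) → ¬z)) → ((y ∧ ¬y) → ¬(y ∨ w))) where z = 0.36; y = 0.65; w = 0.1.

(y ∧ z) = min(0.65, 0.36) = 0.36
¬z: Gödel ¬ of 0.36 = 0 (operand ≠ 0)
((y ∧ z) → ¬z): 0.36 > 0, so result = 0
(y ∨ ((y ∧ z) → ¬z)) = max(0.65, 0) = 0.65
¬y: Gödel ¬ of 0.65 = 0 (operand ≠ 0)
(y ∧ ¬y) = min(0.65, 0) = 0
(y ∨ w) = max(0.65, 0.1) = 0.65
¬(y ∨ w): Gödel ¬ of 0.65 = 0 (operand ≠ 0)
((y ∧ ¬y) → ¬(y ∨ w)): 0 ≤ 0, so result = 1
((y ∨ ((y ∧ z) → ¬z)) → ((y ∧ ¬y) → ¬(y ∨ w))): 0.65 ≤ 1, so result = 1
¬((y ∨ ((y ∧ z) → ¬z)) → ((y ∧ ¬y) → ¬(y ∨ w))): Gödel ¬ of 1 = 0 (operand ≠ 0)

0.00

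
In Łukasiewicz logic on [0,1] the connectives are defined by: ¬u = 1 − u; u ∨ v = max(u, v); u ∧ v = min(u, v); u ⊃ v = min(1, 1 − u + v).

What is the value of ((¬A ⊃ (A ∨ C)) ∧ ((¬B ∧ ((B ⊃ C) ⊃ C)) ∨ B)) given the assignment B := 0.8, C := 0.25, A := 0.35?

0.70

¬A: Łukasiewicz ¬ gives 1 − 0.35 = 0.65
(A ∨ C) = max(0.35, 0.25) = 0.35
(¬A ⊃ (A ∨ C)): min(1, 1 − 0.65 + 0.35) = 0.7
¬B: Łukasiewicz ¬ gives 1 − 0.8 = 0.2
(B ⊃ C): min(1, 1 − 0.8 + 0.25) = 0.45
((B ⊃ C) ⊃ C): min(1, 1 − 0.45 + 0.25) = 0.8
(¬B ∧ ((B ⊃ C) ⊃ C)) = min(0.2, 0.8) = 0.2
((¬B ∧ ((B ⊃ C) ⊃ C)) ∨ B) = max(0.2, 0.8) = 0.8
((¬A ⊃ (A ∨ C)) ∧ ((¬B ∧ ((B ⊃ C) ⊃ C)) ∨ B)) = min(0.7, 0.8) = 0.7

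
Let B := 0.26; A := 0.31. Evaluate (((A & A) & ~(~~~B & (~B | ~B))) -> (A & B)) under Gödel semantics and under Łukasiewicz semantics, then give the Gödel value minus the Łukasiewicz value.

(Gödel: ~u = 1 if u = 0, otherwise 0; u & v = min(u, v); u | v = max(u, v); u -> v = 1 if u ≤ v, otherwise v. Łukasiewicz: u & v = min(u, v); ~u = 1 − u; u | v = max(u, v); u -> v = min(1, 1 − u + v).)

-0.74

Gödel evaluation:
  (A & A) = min(0.31, 0.31) = 0.31
  ~B: Gödel ¬ of 0.26 = 0 (operand ≠ 0)
  ~~B: Gödel ¬ of 0 = 1 (operand is 0)
  ~~~B: Gödel ¬ of 1 = 0 (operand ≠ 0)
  ~B: Gödel ¬ of 0.26 = 0 (operand ≠ 0)
  ~B: Gödel ¬ of 0.26 = 0 (operand ≠ 0)
  (~B | ~B) = max(0, 0) = 0
  (~~~B & (~B | ~B)) = min(0, 0) = 0
  ~(~~~B & (~B | ~B)): Gödel ¬ of 0 = 1 (operand is 0)
  ((A & A) & ~(~~~B & (~B | ~B))) = min(0.31, 1) = 0.31
  (A & B) = min(0.31, 0.26) = 0.26
  (((A & A) & ~(~~~B & (~B | ~B))) -> (A & B)): 0.31 > 0.26, so result = 0.26
  Gödel value = 0.26
Łukasiewicz evaluation:
  (A & A) = min(0.31, 0.31) = 0.31
  ~B: Łukasiewicz ¬ gives 1 − 0.26 = 0.74
  ~~B: Łukasiewicz ¬ gives 1 − 0.74 = 0.26
  ~~~B: Łukasiewicz ¬ gives 1 − 0.26 = 0.74
  ~B: Łukasiewicz ¬ gives 1 − 0.26 = 0.74
  ~B: Łukasiewicz ¬ gives 1 − 0.26 = 0.74
  (~B | ~B) = max(0.74, 0.74) = 0.74
  (~~~B & (~B | ~B)) = min(0.74, 0.74) = 0.74
  ~(~~~B & (~B | ~B)): Łukasiewicz ¬ gives 1 − 0.74 = 0.26
  ((A & A) & ~(~~~B & (~B | ~B))) = min(0.31, 0.26) = 0.26
  (A & B) = min(0.31, 0.26) = 0.26
  (((A & A) & ~(~~~B & (~B | ~B))) -> (A & B)): min(1, 1 − 0.26 + 0.26) = 1
  Łukasiewicz value = 1
Difference: 0.26 − 1 = -0.74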